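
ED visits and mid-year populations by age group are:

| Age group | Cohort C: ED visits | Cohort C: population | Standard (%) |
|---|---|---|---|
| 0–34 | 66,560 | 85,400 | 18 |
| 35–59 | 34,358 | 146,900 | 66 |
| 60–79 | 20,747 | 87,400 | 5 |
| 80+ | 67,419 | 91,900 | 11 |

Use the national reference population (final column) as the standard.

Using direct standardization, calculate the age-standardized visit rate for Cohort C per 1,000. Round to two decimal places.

Age-specific rates per 1,000 for Cohort C: 779.391, 233.887, 237.380, 733.613.
Standard weights: 0.18, 0.66, 0.05, 0.11.
Standardized rate: 0.1800×779.391 + 0.6600×233.887 + 0.0500×237.380 + 0.1100×733.613 = 387.2222 per 1,000.

387.22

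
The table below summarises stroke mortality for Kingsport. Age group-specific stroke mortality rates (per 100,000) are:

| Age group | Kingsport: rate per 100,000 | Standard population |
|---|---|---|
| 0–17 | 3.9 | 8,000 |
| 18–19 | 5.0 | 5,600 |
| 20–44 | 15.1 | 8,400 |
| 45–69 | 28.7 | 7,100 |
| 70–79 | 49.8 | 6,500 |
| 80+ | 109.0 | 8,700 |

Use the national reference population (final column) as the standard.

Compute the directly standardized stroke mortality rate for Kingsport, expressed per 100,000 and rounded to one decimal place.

37.5

Standard total = 44,300; weights = 0.1806, 0.1264, 0.1896, 0.1603, 0.1467, 0.1964.
Standardized rate: 0.1806×3.9 + 0.1264×5.0 + 0.1896×15.1 + 0.1603×28.7 + 0.1467×49.8 + 0.1964×109.0 = 37.5126 per 100,000.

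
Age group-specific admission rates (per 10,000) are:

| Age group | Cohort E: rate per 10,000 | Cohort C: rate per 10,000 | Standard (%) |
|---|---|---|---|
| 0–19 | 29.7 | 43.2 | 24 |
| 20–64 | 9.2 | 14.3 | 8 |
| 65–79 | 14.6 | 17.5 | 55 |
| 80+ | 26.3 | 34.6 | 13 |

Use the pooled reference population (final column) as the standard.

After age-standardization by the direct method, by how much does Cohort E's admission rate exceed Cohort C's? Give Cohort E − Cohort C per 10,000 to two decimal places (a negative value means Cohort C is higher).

-6.32

Standard weights: 0.24, 0.08, 0.55, 0.13.
Cohort E: 0.2400×29.7 + 0.0800×9.2 + 0.5500×14.6 + 0.1300×26.3 = 19.3130 per 10,000.
Cohort C: 0.2400×43.2 + 0.0800×14.3 + 0.5500×17.5 + 0.1300×34.6 = 25.6350 per 10,000.
Difference = 19.3130 − 25.6350 = -6.3220.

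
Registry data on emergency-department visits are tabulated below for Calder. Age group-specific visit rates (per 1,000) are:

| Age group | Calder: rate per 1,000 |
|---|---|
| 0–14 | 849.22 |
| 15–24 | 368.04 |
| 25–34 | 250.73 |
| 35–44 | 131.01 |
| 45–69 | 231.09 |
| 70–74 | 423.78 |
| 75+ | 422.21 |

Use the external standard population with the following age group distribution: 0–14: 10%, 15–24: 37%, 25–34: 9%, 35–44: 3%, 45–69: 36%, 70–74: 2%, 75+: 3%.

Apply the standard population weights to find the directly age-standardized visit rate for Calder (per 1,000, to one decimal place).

351.9

Standard weights: 0.10, 0.37, 0.09, 0.03, 0.36, 0.02, 0.03.
Standardized rate: 0.1000×849.22 + 0.3700×368.04 + 0.0900×250.73 + 0.0300×131.01 + 0.3600×231.09 + 0.0200×423.78 + 0.0300×422.21 = 351.9271 per 1,000.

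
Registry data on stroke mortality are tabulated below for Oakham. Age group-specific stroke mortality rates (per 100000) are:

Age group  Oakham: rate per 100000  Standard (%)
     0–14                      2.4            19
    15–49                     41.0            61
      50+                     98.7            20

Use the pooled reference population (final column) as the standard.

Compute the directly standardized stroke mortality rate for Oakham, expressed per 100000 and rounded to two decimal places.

45.21

Standard weights: 0.19, 0.61, 0.20.
Standardized rate: 0.1900×2.4 + 0.6100×41.0 + 0.2000×98.7 = 45.2060 per 100000.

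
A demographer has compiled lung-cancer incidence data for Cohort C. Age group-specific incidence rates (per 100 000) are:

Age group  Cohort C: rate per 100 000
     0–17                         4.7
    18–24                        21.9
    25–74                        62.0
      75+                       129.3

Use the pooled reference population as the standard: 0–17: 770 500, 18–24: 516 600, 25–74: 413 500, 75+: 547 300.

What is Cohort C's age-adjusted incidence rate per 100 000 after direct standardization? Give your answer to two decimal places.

49.53

Standard total = 2 247 900; weights = 0.3428, 0.2298, 0.1839, 0.2435.
Standardized rate: 0.3428×4.7 + 0.2298×21.9 + 0.1839×62.0 + 0.2435×129.3 = 49.5297 per 100 000.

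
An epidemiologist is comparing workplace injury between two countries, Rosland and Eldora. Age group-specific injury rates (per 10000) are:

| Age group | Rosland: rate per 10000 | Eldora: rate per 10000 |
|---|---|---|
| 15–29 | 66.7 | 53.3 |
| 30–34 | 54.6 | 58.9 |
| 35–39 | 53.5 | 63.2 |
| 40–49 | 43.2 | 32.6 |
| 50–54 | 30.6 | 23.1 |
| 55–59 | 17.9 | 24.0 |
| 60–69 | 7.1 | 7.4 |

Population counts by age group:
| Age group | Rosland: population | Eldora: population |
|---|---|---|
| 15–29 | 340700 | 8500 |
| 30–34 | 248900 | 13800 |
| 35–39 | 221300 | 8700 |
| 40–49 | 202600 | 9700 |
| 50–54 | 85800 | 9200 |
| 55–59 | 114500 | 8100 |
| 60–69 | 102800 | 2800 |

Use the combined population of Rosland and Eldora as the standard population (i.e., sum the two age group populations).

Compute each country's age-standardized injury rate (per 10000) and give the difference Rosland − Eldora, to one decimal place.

Combined standard total = 1377400; weights = 0.2535, 0.1907, 0.1670, 0.1541, 0.0690, 0.0890, 0.0767.
Rosland: 0.2535×66.7 + 0.1907×54.6 + 0.1670×53.5 + 0.1541×43.2 + 0.0690×30.6 + 0.0890×17.9 + 0.0767×7.1 = 47.1633 per 10000.
Eldora: 0.2535×53.3 + 0.1907×58.9 + 0.1670×63.2 + 0.1541×32.6 + 0.0690×23.1 + 0.0890×24.0 + 0.0767×7.4 = 44.6208 per 10000.
Difference = 47.1633 − 44.6208 = 2.5425.

2.5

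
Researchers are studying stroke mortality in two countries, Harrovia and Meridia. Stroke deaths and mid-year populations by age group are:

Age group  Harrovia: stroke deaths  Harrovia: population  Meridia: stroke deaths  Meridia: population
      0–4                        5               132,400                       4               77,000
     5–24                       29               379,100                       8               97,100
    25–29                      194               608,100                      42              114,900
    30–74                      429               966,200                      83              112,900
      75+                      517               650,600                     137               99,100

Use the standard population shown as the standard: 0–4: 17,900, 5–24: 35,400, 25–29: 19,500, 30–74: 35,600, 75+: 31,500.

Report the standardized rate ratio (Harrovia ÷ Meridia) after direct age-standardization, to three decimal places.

0.625

Age-specific rates per 100,000 for Harrovia: 3.78, 7.65, 31.90, 44.40, 79.47.
For Meridia: 5.19, 8.24, 36.55, 73.52, 138.24.
Standard total = 139,900; weights = 0.1279, 0.2530, 0.1394, 0.2545, 0.2252.
Harrovia: 0.1279×3.78 + 0.2530×7.65 + 0.1394×31.90 + 0.2545×44.40 + 0.2252×79.47 = 36.0566 per 100,000.
Meridia: 0.1279×5.19 + 0.2530×8.24 + 0.1394×36.55 + 0.2545×73.52 + 0.2252×138.24 = 57.6792 per 100,000.
Ratio = 36.0566 ÷ 57.6792 = 0.62512.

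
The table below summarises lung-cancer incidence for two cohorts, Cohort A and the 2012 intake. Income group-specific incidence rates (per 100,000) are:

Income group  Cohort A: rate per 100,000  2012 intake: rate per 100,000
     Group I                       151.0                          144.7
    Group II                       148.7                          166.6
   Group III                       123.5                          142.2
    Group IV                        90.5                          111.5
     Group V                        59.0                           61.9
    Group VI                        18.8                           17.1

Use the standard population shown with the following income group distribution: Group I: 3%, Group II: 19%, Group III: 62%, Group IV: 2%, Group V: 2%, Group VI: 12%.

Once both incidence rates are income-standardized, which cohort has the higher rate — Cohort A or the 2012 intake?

2012 intake

Standard weights: 0.03, 0.19, 0.62, 0.02, 0.02, 0.12.
Cohort A: 0.0300×151.0 + 0.1900×148.7 + 0.6200×123.5 + 0.0200×90.5 + 0.0200×59.0 + 0.1200×18.8 = 114.5990 per 100,000.
The 2012 intake: 0.0300×144.7 + 0.1900×166.6 + 0.6200×142.2 + 0.0200×111.5 + 0.0200×61.9 + 0.1200×17.1 = 129.6790 per 100,000.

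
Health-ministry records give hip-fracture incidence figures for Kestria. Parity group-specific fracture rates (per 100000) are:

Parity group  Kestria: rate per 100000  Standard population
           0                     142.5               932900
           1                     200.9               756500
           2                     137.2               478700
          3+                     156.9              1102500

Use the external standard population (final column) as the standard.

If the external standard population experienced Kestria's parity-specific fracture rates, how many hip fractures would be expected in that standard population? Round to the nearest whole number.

5236

Expected hip fractures = Σ (standard pop × parity-specific rate ÷ 100000)
= 932900×142.5/100000 + 756500×200.9/100000 + 478700×137.2/100000 + 1102500×156.9/100000
= 1329.38 + 1519.81 + 656.78 + 1729.82 = 5235.79.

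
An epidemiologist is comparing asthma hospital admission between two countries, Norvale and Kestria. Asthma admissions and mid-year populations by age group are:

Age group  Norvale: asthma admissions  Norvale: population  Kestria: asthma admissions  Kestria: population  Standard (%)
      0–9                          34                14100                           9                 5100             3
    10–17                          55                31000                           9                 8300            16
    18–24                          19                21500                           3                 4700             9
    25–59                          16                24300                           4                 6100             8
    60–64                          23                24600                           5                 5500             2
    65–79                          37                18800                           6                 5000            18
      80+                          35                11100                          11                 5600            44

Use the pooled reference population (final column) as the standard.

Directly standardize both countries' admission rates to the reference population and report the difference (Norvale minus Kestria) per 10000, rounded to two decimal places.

Age-specific rates per 10000 for Norvale: 24.11, 17.74, 8.84, 6.58, 9.35, 19.68, 31.53.
For Kestria: 17.65, 10.84, 6.38, 6.56, 9.09, 12.00, 19.64.
Standard weights: 0.03, 0.16, 0.09, 0.08, 0.02, 0.18, 0.44.
Norvale: 0.0300×24.11 + 0.1600×17.74 + 0.0900×8.84 + 0.0800×6.58 + 0.0200×9.35 + 0.1800×19.68 + 0.4400×31.53 = 22.4876 per 10000.
Kestria: 0.0300×17.65 + 0.1600×10.84 + 0.0900×6.38 + 0.0800×6.56 + 0.0200×9.09 + 0.1800×12.00 + 0.4400×19.64 = 14.3481 per 10000.
Difference = 22.4876 − 14.3481 = 8.1395.

8.14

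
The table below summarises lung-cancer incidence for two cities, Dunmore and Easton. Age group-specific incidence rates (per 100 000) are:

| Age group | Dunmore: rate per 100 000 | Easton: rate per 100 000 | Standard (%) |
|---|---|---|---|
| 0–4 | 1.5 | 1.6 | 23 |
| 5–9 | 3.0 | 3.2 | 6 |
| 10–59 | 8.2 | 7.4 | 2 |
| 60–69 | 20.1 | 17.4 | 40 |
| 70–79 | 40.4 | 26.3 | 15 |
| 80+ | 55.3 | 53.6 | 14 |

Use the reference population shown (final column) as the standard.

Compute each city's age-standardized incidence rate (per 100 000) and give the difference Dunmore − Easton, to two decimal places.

3.41

Standard weights: 0.23, 0.06, 0.02, 0.40, 0.15, 0.14.
Dunmore: 0.2300×1.5 + 0.0600×3.0 + 0.0200×8.2 + 0.4000×20.1 + 0.1500×40.4 + 0.1400×55.3 = 22.5310 per 100 000.
Easton: 0.2300×1.6 + 0.0600×3.2 + 0.0200×7.4 + 0.4000×17.4 + 0.1500×26.3 + 0.1400×53.6 = 19.1170 per 100 000.
Difference = 22.5310 − 19.1170 = 3.4140.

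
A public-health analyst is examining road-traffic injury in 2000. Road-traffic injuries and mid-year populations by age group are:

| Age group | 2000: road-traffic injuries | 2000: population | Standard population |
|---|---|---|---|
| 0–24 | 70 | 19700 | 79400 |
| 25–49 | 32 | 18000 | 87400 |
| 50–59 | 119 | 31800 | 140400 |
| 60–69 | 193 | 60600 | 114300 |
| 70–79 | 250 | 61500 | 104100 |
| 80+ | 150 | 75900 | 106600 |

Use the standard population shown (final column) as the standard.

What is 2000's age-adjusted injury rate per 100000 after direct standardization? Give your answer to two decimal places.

310.15

Age-specific rates per 100000 for 2000: 355.33, 177.78, 374.21, 318.48, 406.50, 197.63.
Standard total = 632200; weights = 0.1256, 0.1382, 0.2221, 0.1808, 0.1647, 0.1686.
Standardized rate: 0.1256×355.33 + 0.1382×177.78 + 0.2221×374.21 + 0.1808×318.48 + 0.1647×406.50 + 0.1686×197.63 = 310.1508 per 100000.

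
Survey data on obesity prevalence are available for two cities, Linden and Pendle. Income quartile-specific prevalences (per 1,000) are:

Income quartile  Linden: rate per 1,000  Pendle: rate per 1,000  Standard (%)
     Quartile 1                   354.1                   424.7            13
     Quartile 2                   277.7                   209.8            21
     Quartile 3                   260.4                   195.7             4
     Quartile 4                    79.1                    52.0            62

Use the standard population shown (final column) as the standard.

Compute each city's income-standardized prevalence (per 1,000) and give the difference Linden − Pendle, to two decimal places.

24.47

Standard weights: 0.13, 0.21, 0.04, 0.62.
Linden: 0.1300×354.1 + 0.2100×277.7 + 0.0400×260.4 + 0.6200×79.1 = 163.8080 per 1,000.
Pendle: 0.1300×424.7 + 0.2100×209.8 + 0.0400×195.7 + 0.6200×52.0 = 139.3370 per 1,000.
Difference = 163.8080 − 139.3370 = 24.4710.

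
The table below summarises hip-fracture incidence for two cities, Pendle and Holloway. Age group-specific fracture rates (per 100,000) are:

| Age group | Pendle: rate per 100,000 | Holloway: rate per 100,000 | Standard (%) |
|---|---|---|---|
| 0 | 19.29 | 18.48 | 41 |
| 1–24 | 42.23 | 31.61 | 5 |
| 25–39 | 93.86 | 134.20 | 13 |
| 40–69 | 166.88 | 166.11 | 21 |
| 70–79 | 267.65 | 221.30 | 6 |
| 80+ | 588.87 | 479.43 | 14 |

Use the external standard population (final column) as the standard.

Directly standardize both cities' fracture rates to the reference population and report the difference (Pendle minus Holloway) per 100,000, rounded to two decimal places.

13.88

Standard weights: 0.41, 0.05, 0.13, 0.21, 0.06, 0.14.
Pendle: 0.4100×19.29 + 0.0500×42.23 + 0.1300×93.86 + 0.2100×166.88 + 0.0600×267.65 + 0.1400×588.87 = 155.7678 per 100,000.
Holloway: 0.4100×18.48 + 0.0500×31.61 + 0.1300×134.20 + 0.2100×166.11 + 0.0600×221.30 + 0.1400×479.43 = 141.8846 per 100,000.
Difference = 155.7678 − 141.8846 = 13.8832.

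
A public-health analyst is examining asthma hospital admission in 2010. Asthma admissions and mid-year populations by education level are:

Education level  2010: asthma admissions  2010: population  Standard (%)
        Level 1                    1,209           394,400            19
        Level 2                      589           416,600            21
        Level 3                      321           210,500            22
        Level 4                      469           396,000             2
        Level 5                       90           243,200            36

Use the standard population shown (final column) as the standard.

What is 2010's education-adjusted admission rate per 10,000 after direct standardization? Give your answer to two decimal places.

13.72

Education-specific rates per 10,000 for 2010: 30.65, 14.14, 15.25, 11.84, 3.70.
Standard weights: 0.19, 0.21, 0.22, 0.02, 0.36.
Standardized rate: 0.1900×30.65 + 0.2100×14.14 + 0.2200×15.25 + 0.0200×11.84 + 0.3600×3.70 = 13.7173 per 10,000.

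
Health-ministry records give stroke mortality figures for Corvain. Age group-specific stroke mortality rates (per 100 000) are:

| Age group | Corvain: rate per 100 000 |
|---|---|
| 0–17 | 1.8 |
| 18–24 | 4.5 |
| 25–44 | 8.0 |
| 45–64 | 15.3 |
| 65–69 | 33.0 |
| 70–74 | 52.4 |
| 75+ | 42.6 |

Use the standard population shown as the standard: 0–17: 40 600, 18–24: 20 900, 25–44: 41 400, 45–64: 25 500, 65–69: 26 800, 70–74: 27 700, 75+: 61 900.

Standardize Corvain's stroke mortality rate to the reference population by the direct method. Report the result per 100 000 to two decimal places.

Standard total = 244 800; weights = 0.1658, 0.0854, 0.1691, 0.1042, 0.1095, 0.1132, 0.2529.
Standardized rate: 0.1658×1.8 + 0.0854×4.5 + 0.1691×8.0 + 0.1042×15.3 + 0.1095×33.0 + 0.1132×52.4 + 0.2529×42.6 = 23.9432 per 100 000.

23.94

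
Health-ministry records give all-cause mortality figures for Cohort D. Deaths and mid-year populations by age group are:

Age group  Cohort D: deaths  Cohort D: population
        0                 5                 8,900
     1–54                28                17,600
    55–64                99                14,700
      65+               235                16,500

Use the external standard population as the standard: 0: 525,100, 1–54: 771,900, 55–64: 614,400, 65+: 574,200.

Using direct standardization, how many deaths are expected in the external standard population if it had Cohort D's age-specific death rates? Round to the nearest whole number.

Age-specific rates per 100,000 for Cohort D: 56.18, 159.09, 673.47, 1424.24.
Expected deaths = Σ (standard pop × age-specific rate ÷ 100,000)
= 525,100×56.18/100,000 + 771,900×159.09/100,000 + 614,400×673.47/100,000 + 574,200×1424.24/100,000
= 295.00 + 1228.02 + 4137.80 + 8178.00 = 13838.82.

13839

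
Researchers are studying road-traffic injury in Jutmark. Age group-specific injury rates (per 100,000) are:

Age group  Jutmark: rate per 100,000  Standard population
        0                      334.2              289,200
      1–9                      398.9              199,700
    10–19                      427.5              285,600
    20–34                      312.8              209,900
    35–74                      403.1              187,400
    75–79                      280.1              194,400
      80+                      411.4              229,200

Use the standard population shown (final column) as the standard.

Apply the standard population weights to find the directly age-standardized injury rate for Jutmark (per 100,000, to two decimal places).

Standard total = 1,595,400; weights = 0.1813, 0.1252, 0.1790, 0.1316, 0.1175, 0.1219, 0.1437.
Standardized rate: 0.1813×334.2 + 0.1252×398.9 + 0.1790×427.5 + 0.1316×312.8 + 0.1175×403.1 + 0.1219×280.1 + 0.1437×411.4 = 368.7771 per 100,000.

368.78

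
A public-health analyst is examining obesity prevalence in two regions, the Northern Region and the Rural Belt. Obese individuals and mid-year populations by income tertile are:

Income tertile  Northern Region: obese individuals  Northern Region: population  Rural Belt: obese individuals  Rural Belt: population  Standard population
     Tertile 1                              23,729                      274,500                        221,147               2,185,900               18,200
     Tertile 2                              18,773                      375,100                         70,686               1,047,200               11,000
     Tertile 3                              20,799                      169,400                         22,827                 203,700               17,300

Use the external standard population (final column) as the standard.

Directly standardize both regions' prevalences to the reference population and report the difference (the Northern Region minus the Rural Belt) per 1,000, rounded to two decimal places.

-5.90

Income-specific rates per 1,000 for the Northern Region: 86.444, 50.048, 122.780.
For the Rural Belt: 101.170, 67.500, 112.062.
Standard total = 46,500; weights = 0.3914, 0.2366, 0.3720.
The Northern Region: 0.3914×86.444 + 0.2366×50.048 + 0.3720×122.780 = 91.3531 per 1,000.
The Rural Belt: 0.3914×101.170 + 0.2366×67.500 + 0.3720×112.062 = 97.2572 per 1,000.
Difference = 91.3531 − 97.2572 = -5.9041.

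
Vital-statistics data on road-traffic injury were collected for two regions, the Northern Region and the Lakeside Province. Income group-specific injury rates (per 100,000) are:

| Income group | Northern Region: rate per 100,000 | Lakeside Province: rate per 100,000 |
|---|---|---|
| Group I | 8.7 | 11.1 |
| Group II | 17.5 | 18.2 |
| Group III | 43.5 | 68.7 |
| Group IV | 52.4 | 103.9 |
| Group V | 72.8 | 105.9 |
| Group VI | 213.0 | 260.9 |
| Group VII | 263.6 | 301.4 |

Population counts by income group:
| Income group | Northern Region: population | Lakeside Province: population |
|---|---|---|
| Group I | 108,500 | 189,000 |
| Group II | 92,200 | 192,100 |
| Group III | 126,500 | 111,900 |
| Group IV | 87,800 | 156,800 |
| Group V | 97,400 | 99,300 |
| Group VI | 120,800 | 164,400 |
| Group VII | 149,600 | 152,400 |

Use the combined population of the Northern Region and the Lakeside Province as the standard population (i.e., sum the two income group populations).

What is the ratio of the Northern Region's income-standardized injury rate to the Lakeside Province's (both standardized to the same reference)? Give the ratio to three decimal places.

0.784

Combined standard total = 1,848,700; weights = 0.1609, 0.1538, 0.1290, 0.1323, 0.1064, 0.1543, 0.1634.
The Northern Region: 0.1609×8.7 + 0.1538×17.5 + 0.1290×43.5 + 0.1323×52.4 + 0.1064×72.8 + 0.1543×213.0 + 0.1634×263.6 = 100.3005 per 100,000.
The Lakeside Province: 0.1609×11.1 + 0.1538×18.2 + 0.1290×68.7 + 0.1323×103.9 + 0.1064×105.9 + 0.1543×260.9 + 0.1634×301.4 = 127.9443 per 100,000.
Ratio = 100.3005 ÷ 127.9443 = 0.78394.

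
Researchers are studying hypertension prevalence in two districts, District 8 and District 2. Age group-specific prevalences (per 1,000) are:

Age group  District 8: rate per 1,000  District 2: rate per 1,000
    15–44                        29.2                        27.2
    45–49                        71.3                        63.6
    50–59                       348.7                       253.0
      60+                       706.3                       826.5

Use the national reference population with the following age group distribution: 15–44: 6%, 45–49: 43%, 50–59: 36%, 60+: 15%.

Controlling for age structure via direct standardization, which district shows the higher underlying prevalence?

District 8

Standard weights: 0.06, 0.43, 0.36, 0.15.
District 8: 0.0600×29.2 + 0.4300×71.3 + 0.3600×348.7 + 0.1500×706.3 = 263.8880 per 1,000.
District 2: 0.0600×27.2 + 0.4300×63.6 + 0.3600×253.0 + 0.1500×826.5 = 244.0350 per 1,000.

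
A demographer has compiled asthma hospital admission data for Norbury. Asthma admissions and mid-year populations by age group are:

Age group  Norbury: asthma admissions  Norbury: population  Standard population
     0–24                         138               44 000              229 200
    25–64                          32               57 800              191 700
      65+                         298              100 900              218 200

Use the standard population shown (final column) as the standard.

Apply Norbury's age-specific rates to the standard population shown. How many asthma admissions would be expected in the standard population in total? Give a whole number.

Age-specific rates per 10 000 for Norbury: 31.36, 5.54, 29.53.
Expected asthma admissions = Σ (standard pop × age-specific rate ÷ 10 000)
= 229 200×31.36/10 000 + 191 700×5.54/10 000 + 218 200×29.53/10 000
= 718.85 + 106.13 + 644.44 = 1469.42.

1469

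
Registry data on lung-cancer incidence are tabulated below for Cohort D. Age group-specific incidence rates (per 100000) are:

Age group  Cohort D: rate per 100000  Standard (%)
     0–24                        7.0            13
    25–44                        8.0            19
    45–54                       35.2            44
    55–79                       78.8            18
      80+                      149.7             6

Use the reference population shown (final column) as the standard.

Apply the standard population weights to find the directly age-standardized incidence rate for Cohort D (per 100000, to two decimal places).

Standard weights: 0.13, 0.19, 0.44, 0.18, 0.06.
Standardized rate: 0.1300×7.0 + 0.1900×8.0 + 0.4400×35.2 + 0.1800×78.8 + 0.0600×149.7 = 41.0840 per 100000.

41.08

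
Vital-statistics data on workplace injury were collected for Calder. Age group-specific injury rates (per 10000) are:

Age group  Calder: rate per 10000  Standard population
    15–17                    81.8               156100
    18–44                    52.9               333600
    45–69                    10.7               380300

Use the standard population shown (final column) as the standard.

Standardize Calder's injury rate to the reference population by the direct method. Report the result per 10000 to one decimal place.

39.6

Standard total = 870000; weights = 0.1794, 0.3834, 0.4371.
Standardized rate: 0.1794×81.8 + 0.3834×52.9 + 0.4371×10.7 = 39.6387 per 10000.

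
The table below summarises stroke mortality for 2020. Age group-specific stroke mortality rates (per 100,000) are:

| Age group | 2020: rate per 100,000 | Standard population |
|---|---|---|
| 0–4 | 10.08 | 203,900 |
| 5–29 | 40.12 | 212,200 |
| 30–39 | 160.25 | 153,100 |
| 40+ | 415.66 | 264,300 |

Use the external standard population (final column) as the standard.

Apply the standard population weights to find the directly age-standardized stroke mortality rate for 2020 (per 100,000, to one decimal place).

Standard total = 833,500; weights = 0.2446, 0.2546, 0.1837, 0.3171.
Standardized rate: 0.2446×10.08 + 0.2546×40.12 + 0.1837×160.25 + 0.3171×415.66 = 173.9196 per 100,000.

173.9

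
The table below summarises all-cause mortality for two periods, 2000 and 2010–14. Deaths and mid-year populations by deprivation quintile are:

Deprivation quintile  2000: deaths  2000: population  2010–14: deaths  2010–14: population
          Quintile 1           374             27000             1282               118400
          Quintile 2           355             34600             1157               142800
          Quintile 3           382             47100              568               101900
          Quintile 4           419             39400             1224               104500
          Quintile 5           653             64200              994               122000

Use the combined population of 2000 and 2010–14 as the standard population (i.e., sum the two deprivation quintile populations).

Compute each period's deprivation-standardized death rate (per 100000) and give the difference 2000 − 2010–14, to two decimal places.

177.34

Deprivation-specific rates per 100000 for 2000: 1385.19, 1026.01, 811.04, 1063.45, 1017.13.
For 2010–14: 1082.77, 810.22, 557.41, 1171.29, 814.75.
Combined standard total = 801900; weights = 0.1813, 0.2212, 0.1858, 0.1794, 0.2322.
2000: 0.1813×1385.19 + 0.2212×1026.01 + 0.1858×811.04 + 0.1794×1063.45 + 0.2322×1017.13 = 1055.8504 per 100000.
2010–14: 0.1813×1082.77 + 0.2212×810.22 + 0.1858×557.41 + 0.1794×1171.29 + 0.2322×814.75 = 878.5118 per 100000.
Difference = 1055.8504 − 878.5118 = 177.3386.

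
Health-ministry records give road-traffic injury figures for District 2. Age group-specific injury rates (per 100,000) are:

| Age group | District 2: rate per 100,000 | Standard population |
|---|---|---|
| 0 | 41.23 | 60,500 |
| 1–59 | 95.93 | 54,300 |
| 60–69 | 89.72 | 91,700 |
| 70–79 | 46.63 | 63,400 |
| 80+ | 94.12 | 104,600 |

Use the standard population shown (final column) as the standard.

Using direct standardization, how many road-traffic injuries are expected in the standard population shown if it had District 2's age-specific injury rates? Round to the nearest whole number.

Expected road-traffic injuries = Σ (standard pop × age-specific rate ÷ 100,000)
= 60,500×41.23/100,000 + 54,300×95.93/100,000 + 91,700×89.72/100,000 + 63,400×46.63/100,000 + 104,600×94.12/100,000
= 24.94 + 52.09 + 82.27 + 29.56 + 98.45 = 287.32.

287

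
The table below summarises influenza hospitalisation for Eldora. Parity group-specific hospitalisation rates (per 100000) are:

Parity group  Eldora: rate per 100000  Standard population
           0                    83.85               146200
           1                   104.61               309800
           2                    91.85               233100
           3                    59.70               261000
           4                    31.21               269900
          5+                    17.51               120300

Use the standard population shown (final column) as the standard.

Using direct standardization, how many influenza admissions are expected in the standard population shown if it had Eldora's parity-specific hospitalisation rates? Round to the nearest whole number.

Expected influenza admissions = Σ (standard pop × parity-specific rate ÷ 100000)
= 146200×83.85/100000 + 309800×104.61/100000 + 233100×91.85/100000 + 261000×59.70/100000 + 269900×31.21/100000 + 120300×17.51/100000
= 122.59 + 324.08 + 214.10 + 155.82 + 84.24 + 21.06 = 921.89.

922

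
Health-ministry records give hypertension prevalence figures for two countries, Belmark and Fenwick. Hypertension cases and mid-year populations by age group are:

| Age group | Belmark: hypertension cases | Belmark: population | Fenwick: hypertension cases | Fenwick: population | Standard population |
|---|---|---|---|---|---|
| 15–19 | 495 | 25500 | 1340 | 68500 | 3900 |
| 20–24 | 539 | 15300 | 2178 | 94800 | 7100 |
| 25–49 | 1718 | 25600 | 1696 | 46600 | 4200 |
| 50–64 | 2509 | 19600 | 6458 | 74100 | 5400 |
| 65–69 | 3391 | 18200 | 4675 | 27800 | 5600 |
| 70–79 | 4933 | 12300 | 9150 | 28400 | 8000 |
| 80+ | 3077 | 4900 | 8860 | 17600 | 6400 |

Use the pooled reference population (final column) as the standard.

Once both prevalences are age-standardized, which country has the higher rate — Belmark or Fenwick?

Age-specific rates per 1000 for Belmark: 19.412, 35.229, 67.109, 128.010, 186.319, 401.057, 627.959.
For Fenwick: 19.562, 22.975, 36.395, 87.152, 168.165, 322.183, 503.409.
Standard total = 40600; weights = 0.0961, 0.1749, 0.1034, 0.1330, 0.1379, 0.1970, 0.1576.
Belmark: 0.0961×19.412 + 0.1749×35.229 + 0.1034×67.109 + 0.1330×128.010 + 0.1379×186.319 + 0.1970×401.057 + 0.1576×627.959 = 235.7075 per 1000.
Fenwick: 0.0961×19.562 + 0.1749×22.975 + 0.1034×36.395 + 0.1330×87.152 + 0.1379×168.165 + 0.1970×322.183 + 0.1576×503.409 = 187.2883 per 1000.

Belmark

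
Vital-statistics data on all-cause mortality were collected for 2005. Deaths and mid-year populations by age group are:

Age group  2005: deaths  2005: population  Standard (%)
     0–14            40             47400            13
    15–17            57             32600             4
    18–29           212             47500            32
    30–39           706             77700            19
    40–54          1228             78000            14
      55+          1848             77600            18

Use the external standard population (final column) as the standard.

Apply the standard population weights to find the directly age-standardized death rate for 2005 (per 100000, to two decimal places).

Age-specific rates per 100000 for 2005: 84.39, 174.85, 446.32, 908.62, 1574.36, 2381.44.
Standard weights: 0.13, 0.04, 0.32, 0.19, 0.14, 0.18.
Standardized rate: 0.1300×84.39 + 0.0400×174.85 + 0.3200×446.32 + 0.1900×908.62 + 0.1400×1574.36 + 0.1800×2381.44 = 982.4938 per 100000.

982.49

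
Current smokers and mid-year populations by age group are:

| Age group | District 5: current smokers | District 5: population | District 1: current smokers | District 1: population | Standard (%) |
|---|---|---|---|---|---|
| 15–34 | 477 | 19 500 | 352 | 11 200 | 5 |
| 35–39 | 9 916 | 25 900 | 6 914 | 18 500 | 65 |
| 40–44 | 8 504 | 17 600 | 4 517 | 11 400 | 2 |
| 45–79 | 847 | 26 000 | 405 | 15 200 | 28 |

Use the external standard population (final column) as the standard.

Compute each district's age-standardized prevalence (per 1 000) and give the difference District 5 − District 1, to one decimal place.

Age-specific rates per 1 000 for District 5: 24.462, 382.857, 483.182, 32.577.
For District 1: 31.429, 373.730, 396.228, 26.645.
Standard weights: 0.05, 0.65, 0.02, 0.28.
District 5: 0.0500×24.462 + 0.6500×382.857 + 0.0200×483.182 + 0.2800×32.577 = 268.8654 per 1 000.
District 1: 0.0500×31.429 + 0.6500×373.730 + 0.0200×396.228 + 0.2800×26.645 = 259.8808 per 1 000.
Difference = 268.8654 − 259.8808 = 8.9846.

9.0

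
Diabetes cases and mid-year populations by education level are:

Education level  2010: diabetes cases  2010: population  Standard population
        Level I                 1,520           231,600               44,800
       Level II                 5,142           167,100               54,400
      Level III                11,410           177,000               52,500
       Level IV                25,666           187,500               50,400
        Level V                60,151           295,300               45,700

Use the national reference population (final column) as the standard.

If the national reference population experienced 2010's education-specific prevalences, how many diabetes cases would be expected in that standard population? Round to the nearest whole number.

Education-specific rates per 1,000 for 2010: 6.563, 30.772, 64.463, 136.885, 203.695.
Expected diabetes cases = Σ (standard pop × education-specific rate ÷ 1,000)
= 44,800×6.563/1,000 + 54,400×30.772/1,000 + 52,500×64.463/1,000 + 50,400×136.885/1,000 + 45,700×203.695/1,000
= 294.02 + 1674.00 + 3384.32 + 6899.02 + 9308.84 = 21560.20.

21560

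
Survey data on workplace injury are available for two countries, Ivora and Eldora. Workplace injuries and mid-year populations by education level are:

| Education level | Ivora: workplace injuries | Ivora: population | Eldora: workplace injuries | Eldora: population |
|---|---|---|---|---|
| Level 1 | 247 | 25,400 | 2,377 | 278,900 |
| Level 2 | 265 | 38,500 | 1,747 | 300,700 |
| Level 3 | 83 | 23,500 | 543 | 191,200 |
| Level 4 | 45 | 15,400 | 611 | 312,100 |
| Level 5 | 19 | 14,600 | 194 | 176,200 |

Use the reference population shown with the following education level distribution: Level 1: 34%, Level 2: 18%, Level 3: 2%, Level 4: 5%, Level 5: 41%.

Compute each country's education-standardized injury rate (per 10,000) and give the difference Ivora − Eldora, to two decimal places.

7.46

Education-specific rates per 10,000 for Ivora: 97.24, 68.83, 35.32, 29.22, 13.01.
For Eldora: 85.23, 58.10, 28.40, 19.58, 11.01.
Standard weights: 0.34, 0.18, 0.02, 0.05, 0.41.
Ivora: 0.3400×97.24 + 0.1800×68.83 + 0.0200×35.32 + 0.0500×29.22 + 0.4100×13.01 = 52.9556 per 10,000.
Eldora: 0.3400×85.23 + 0.1800×58.10 + 0.0200×28.40 + 0.0500×19.58 + 0.4100×11.01 = 45.4960 per 10,000.
Difference = 52.9556 − 45.4960 = 7.4596.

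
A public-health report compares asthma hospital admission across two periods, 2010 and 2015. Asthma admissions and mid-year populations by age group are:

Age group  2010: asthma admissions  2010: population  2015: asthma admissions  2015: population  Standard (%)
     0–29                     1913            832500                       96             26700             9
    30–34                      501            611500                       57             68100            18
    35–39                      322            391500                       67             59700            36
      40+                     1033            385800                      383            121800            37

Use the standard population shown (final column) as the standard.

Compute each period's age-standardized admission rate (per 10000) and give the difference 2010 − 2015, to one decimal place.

Age-specific rates per 10000 for 2010: 22.98, 8.19, 8.22, 26.78.
For 2015: 35.96, 8.37, 11.22, 31.44.
Standard weights: 0.09, 0.18, 0.36, 0.37.
2010: 0.0900×22.98 + 0.1800×8.19 + 0.3600×8.22 + 0.3700×26.78 = 16.4107 per 10000.
2015: 0.0900×35.96 + 0.1800×8.37 + 0.3600×11.22 + 0.3700×31.44 = 20.4174 per 10000.
Difference = 16.4107 − 20.4174 = -4.0067.

-4.0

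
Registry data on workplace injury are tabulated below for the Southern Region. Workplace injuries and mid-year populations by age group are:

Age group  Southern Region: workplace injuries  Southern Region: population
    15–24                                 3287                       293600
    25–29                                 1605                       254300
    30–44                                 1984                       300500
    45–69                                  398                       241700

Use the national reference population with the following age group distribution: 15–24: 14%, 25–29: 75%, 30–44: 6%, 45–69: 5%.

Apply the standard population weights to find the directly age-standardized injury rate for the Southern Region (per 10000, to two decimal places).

Age-specific rates per 10000 for the Southern Region: 111.96, 63.11, 66.02, 16.47.
Standard weights: 0.14, 0.75, 0.06, 0.05.
Standardized rate: 0.1400×111.96 + 0.7500×63.11 + 0.0600×66.02 + 0.0500×16.47 = 67.7943 per 10000.

67.79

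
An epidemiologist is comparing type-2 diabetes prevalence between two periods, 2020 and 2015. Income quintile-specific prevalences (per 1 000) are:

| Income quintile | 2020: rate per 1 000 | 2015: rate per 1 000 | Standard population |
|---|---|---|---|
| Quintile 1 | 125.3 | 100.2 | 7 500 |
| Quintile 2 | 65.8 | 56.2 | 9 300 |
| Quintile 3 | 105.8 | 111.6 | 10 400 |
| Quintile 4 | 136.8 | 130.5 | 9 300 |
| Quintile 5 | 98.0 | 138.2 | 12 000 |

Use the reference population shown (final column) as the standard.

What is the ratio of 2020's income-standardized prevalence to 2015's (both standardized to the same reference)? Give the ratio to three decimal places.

0.961

Standard total = 48 500; weights = 0.1546, 0.1918, 0.2144, 0.1918, 0.2474.
2020: 0.1546×125.3 + 0.1918×65.8 + 0.2144×105.8 + 0.1918×136.8 + 0.2474×98.0 = 105.1598 per 1 000.
2015: 0.1546×100.2 + 0.1918×56.2 + 0.2144×111.6 + 0.1918×130.5 + 0.2474×138.2 = 109.4196 per 1 000.
Ratio = 105.1598 ÷ 109.4196 = 0.96107.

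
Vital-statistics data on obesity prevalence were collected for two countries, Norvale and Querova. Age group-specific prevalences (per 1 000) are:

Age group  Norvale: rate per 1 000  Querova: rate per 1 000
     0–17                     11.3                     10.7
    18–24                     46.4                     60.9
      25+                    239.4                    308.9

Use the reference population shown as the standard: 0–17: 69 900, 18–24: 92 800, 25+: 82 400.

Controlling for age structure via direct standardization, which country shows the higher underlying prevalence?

Querova

Standard total = 245 100; weights = 0.2852, 0.3786, 0.3362.
Norvale: 0.2852×11.3 + 0.3786×46.4 + 0.3362×239.4 = 101.2744 per 1 000.
Querova: 0.2852×10.7 + 0.3786×60.9 + 0.3362×308.9 = 129.9584 per 1 000.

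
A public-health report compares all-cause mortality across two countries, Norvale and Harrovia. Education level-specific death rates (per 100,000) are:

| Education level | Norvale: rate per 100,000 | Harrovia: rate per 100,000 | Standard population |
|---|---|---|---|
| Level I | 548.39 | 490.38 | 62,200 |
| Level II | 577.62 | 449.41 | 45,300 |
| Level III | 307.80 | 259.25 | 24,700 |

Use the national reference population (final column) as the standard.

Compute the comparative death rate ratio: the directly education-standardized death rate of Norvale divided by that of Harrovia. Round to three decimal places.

1.185

Standard total = 132,200; weights = 0.4705, 0.3427, 0.1868.
Norvale: 0.4705×548.39 + 0.3427×577.62 + 0.1868×307.80 = 513.4546 per 100,000.
Harrovia: 0.4705×490.38 + 0.3427×449.41 + 0.1868×259.25 = 433.1572 per 100,000.
Ratio = 513.4546 ÷ 433.1572 = 1.18538.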